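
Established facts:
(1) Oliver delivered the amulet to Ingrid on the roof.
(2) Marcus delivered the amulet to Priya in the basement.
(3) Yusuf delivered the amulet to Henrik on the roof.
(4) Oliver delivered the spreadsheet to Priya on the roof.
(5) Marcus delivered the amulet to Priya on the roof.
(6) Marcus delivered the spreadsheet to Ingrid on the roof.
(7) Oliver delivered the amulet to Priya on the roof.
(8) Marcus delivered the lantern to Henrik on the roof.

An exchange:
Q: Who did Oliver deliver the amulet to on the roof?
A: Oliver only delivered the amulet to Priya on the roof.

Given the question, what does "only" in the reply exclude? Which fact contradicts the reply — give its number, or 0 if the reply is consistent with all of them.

1

Answering "Who did ... to ...?" puts focus on the recipient — here, "Priya".
"Only" then excludes alternative recipients while the background — Oliver as agent and the amulet as thing and on the roof as setting — is held fixed.
Fact (1) keeps Oliver as agent and the amulet as thing and on the roof as setting but has recipient = Ingrid; that refutes the reply.
(Fact (4) would refute a reading with focus on the thing — but that is not what the question asks.)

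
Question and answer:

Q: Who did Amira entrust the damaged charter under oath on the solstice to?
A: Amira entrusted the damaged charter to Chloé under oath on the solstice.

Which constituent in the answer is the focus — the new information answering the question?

The wh-word "who" asks about the recipient.
In the answer, "Amira", "the damaged charter", "under oath" and "on the solstice" are given — repeated from the question.
The constituent filling the recipient gap is "to Chloé"; that is the focus and would carry nuclear stress.

to Chloé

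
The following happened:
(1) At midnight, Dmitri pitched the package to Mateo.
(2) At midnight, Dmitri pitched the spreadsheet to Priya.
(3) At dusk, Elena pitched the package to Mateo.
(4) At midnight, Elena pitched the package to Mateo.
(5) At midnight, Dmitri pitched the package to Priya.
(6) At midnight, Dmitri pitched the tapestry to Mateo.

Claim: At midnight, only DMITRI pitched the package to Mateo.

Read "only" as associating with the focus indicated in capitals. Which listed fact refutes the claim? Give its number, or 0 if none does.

Focus (in capitals) is "Dmitri" — the agent. "Only" excludes alternative agents while holding fixed the package as thing and Mateo as recipient and at midnight as setting.
Fact (4) matches on the package as thing and Mateo as recipient and at midnight as setting, but has agent = Elena instead. That refutes the claim.

4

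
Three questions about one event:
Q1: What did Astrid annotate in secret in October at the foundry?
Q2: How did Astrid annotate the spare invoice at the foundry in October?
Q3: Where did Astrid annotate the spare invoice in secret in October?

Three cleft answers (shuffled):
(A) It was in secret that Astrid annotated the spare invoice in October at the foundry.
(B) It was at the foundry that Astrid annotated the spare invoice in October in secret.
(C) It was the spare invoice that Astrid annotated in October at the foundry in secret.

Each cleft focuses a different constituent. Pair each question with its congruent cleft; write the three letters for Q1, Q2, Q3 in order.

Q1 asks about the direct object; cleft (C) focuses "the spare invoice", which is the direct object — so Q1 → C.
Q2 asks about the manner; cleft (A) focuses "in secret", which is the manner — so Q2 → A.
Q3 asks about the location; cleft (B) focuses "at the foundry", which is the location — so Q3 → B.
Mapping: Q1→C, Q2→A, Q3→B.

CAB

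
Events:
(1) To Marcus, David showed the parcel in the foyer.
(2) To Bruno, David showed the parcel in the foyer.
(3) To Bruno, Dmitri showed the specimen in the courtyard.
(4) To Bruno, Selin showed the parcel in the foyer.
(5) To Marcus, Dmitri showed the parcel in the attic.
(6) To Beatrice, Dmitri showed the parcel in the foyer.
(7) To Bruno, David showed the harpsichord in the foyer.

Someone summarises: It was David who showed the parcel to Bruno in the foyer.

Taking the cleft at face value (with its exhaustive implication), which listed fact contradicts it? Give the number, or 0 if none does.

Focus of the cleft: "David" (the agent). Presupposed background: same thing, recipient, setting (the parcel / Bruno / in the foyer).
The exhaustive reading says no other agent fits that background.
But fact (4) also has same thing, recipient, setting (the parcel / Bruno / in the foyer), with agent = Selin — so the exhaustive reading fails.

4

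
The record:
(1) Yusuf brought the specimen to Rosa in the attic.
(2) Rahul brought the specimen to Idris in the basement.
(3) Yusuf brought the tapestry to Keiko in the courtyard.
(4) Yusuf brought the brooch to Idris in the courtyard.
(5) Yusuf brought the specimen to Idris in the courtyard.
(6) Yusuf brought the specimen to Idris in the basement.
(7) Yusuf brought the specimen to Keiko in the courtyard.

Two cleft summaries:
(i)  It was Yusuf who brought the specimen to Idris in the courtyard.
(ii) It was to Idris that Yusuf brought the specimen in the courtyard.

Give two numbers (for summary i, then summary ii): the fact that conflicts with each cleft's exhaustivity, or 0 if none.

0, 7

(i): focus "Yusuf". No fact shares same thing, recipient, setting (the specimen / Idris / in the courtyard) with a different agent. 0.
(ii): focus "Idris". Looking for same agent, thing, setting (Yusuf / the specimen / in the courtyard) with some other recipient — fact (7) has Keiko there. Refuted.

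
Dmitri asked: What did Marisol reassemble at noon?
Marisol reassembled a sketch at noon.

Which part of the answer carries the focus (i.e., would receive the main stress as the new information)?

a sketch

The wh-word "what" asks about the direct object.
In the answer, "Marisol" and "at noon" are given — repeated from the question.
The constituent filling the direct object gap is "a sketch"; that is the focus and would carry nuclear stress.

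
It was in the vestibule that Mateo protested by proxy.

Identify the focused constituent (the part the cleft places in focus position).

in the vestibule

In an it-cleft "It was X that/who ...", the clefted constituent X is the focus; the that/who-clause expresses the presupposed open proposition.
Here the focus is "in the vestibule". The backgrounded (presupposed) material includes "Mateo" and "by proxy".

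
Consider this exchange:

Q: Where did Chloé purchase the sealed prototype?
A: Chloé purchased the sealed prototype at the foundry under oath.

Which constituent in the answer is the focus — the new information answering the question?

The wh-word "where" asks about the location.
In the answer, "Chloé" and "the sealed prototype" are given — repeated from the question.
"under oath" is also new, but it specifies the manner, which is not what the question asks about — so it is not the focus.
The constituent filling the location gap is "at the foundry"; that is the focus.

at the foundry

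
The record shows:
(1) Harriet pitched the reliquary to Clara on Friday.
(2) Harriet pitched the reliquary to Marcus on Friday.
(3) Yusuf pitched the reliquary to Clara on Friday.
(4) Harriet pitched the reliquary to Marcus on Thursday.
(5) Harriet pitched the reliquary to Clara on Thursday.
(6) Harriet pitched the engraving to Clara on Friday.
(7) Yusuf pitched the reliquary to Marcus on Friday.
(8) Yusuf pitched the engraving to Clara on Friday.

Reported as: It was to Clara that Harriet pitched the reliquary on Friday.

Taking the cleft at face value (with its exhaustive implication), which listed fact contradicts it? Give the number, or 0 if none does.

2

The cleft puts "Clara" in focus and presupposes the open proposition with Harriet as agent and the reliquary as thing and on Friday as setting.
The exhaustive reading says no other recipient fits that background.
Fact (2) shares the background but with recipient = Marcus; exhaustivity is violated.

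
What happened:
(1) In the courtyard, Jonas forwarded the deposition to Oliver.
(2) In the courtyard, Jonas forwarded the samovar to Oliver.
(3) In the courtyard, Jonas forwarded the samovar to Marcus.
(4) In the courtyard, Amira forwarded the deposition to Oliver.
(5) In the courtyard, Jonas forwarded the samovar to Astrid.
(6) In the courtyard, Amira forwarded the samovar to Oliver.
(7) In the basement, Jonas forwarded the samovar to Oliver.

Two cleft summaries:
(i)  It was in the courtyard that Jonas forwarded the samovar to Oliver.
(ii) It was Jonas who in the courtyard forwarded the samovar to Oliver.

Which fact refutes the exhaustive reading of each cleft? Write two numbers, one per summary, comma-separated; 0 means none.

7, 6

Summary (i) focuses "in the courtyard" (the setting); background same agent, thing, recipient (Jonas / the samovar / Oliver). Fact (7) matches that background with setting = in the basement — refutes (i).
Summary (ii) focuses "Jonas" (the agent); background same thing, recipient, setting (the samovar / Oliver / in the courtyard). Fact (6) matches that background with agent = Amira — refutes (ii).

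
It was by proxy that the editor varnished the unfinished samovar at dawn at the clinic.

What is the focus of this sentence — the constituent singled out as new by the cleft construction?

by proxy

In an it-cleft "It was X that/who ...", the clefted constituent X is the focus; the that/who-clause expresses the presupposed open proposition.
Here the focus is "by proxy". The backgrounded (presupposed) material includes "the editor", "the unfinished samovar", "at dawn" and "at the clinic".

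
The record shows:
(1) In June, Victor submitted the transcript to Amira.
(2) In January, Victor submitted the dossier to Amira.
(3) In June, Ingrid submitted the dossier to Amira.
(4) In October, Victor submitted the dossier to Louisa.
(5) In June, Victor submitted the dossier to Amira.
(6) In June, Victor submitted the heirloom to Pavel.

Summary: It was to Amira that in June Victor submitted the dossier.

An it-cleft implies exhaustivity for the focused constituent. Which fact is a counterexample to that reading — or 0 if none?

The cleft puts "Amira" in focus and presupposes the open proposition with Victor as agent and the dossier as thing and in June as setting.
The exhaustive reading says no other recipient fits that background.
No listed fact matches the background with a different recipient. Exhaustivity holds.

0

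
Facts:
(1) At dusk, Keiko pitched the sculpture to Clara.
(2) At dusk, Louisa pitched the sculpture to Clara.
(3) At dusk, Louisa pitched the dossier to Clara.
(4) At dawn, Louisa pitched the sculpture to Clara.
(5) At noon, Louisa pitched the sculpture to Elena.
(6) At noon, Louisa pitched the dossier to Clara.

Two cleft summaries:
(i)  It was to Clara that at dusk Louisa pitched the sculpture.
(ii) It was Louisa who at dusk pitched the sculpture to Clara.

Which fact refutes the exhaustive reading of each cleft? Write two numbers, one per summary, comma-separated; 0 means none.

0, 1

(i): focus "Clara". No fact shares agent = Louisa, thing = the sculpture, setting = at dusk with a different recipient. 0.
(ii): focus "Louisa". Looking for thing = the sculpture, recipient = Clara, setting = at dusk with some other agent — fact (1) has Keiko there. Refuted.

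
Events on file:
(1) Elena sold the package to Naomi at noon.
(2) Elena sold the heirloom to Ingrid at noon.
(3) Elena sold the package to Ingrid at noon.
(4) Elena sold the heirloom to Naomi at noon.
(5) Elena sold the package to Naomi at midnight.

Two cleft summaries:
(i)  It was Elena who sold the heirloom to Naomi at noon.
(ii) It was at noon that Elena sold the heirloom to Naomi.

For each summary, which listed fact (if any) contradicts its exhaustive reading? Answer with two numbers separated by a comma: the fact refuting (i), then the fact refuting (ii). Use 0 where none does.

0, 0

Summary (i) focuses "Elena" (the agent); background thing = the heirloom, recipient = Naomi, setting = at noon. No fact matches that background with a different agent, so 0.
Summary (ii) focuses "at noon" (the setting); background agent = Elena, thing = the heirloom, recipient = Naomi. No fact matches that background with a different setting, so 0.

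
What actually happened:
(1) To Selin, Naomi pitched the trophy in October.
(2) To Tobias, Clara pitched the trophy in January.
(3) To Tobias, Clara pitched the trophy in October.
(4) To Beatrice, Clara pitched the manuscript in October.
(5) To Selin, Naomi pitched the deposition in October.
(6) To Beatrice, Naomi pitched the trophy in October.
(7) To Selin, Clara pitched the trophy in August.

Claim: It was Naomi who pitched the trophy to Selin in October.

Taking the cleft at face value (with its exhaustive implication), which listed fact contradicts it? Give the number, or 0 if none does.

The cleft puts "Naomi" in focus and presupposes the open proposition with same thing, recipient, setting (the trophy / Selin / in October).
The exhaustive reading says no other agent fits that background.
No listed fact matches the background with a different agent. Exhaustivity holds.

0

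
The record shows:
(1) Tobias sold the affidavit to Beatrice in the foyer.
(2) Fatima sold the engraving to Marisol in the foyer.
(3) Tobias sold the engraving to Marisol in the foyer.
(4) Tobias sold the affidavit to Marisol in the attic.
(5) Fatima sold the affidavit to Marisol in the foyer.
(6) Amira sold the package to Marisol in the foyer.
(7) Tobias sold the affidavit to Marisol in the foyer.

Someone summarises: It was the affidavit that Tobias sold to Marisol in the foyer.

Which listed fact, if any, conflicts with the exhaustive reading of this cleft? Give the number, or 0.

The cleft puts "the affidavit" in focus and presupposes the open proposition with Tobias as agent and Marisol as recipient and in the foyer as setting.
Exhaustivity: the affidavit is the only thing satisfying that background.
Fact (3) shares the background but with thing = the engraving; exhaustivity is violated.

3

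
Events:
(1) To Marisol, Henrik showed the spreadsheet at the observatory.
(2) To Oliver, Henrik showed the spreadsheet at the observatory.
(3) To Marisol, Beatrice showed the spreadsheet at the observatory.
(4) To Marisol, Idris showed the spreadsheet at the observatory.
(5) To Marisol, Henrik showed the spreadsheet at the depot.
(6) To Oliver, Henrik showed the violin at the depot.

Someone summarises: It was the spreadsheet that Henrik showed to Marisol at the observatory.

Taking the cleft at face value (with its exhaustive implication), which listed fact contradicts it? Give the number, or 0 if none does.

The cleft puts "the spreadsheet" in focus and presupposes the open proposition with Henrik as agent and Marisol as recipient and at the observatory as setting.
Exhaustivity: the spreadsheet is the only thing satisfying that background.
No listed fact matches the background with a different thing. Exhaustivity holds.

0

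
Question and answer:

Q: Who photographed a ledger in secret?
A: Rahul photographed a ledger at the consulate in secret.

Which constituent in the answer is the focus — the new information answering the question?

The wh-word "who" asks about the subject (agent).
In the answer, "a ledger" and "in secret" are given — repeated from the question.
"at the consulate" is also new, but it specifies the location, which is not what the question asks about — so it is not the focus.
The constituent filling the subject (agent) gap is "Rahul"; that is the focus.

Rahul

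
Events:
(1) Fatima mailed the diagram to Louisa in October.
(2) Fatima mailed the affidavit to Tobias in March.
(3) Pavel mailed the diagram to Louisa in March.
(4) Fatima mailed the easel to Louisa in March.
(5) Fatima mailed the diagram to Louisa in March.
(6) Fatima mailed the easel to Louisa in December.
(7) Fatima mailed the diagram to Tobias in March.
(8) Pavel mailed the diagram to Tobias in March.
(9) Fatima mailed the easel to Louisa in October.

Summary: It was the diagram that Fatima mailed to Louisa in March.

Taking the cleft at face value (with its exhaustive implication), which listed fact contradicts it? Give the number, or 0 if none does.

4

The cleft puts "the diagram" in focus and presupposes the open proposition with agent = Fatima, recipient = Louisa, setting = in March.
Exhaustivity: the diagram is the only thing satisfying that background.
Fact (4) shares the background but with thing = the easel; exhaustivity is violated.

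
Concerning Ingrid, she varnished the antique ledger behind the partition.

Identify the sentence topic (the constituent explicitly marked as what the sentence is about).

Ingrid

The construction explicitly marks "Ingrid" as what the sentence is about — the topic.
The remainder of the clause is the comment (what is said about the topic).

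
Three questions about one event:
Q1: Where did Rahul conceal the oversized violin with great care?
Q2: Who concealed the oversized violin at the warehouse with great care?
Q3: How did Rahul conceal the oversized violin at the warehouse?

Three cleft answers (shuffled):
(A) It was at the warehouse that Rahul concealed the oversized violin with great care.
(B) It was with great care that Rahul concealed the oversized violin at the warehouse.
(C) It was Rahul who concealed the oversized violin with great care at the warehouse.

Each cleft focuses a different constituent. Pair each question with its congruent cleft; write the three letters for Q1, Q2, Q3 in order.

ACB

Q1 asks about the location; cleft (A) focuses "at the warehouse", which is the location — so Q1 → A.
Q2 asks about the subject (agent); cleft (C) focuses "Rahul", which is the subject (agent) — so Q2 → C.
Q3 asks about the manner; cleft (B) focuses "with great care", which is the manner — so Q3 → B.
Mapping: Q1→A, Q2→C, Q3→B.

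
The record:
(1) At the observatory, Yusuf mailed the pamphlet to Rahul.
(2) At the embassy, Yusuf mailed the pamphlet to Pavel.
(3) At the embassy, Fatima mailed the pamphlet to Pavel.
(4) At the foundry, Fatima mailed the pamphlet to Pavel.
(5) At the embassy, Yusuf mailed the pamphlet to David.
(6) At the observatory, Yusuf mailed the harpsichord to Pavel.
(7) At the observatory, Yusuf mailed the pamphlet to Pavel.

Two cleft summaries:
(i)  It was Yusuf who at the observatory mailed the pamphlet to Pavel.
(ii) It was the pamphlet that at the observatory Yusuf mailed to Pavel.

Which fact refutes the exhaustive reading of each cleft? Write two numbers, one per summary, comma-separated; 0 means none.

0, 6

(i): focus "Yusuf". No fact shares same thing, recipient, setting (the pamphlet / Pavel / at the observatory) with a different agent. 0.
(ii): focus "the pamphlet". Looking for same agent, recipient, setting (Yusuf / Pavel / at the observatory) with some other thing — fact (6) has the harpsichord there. Refuted.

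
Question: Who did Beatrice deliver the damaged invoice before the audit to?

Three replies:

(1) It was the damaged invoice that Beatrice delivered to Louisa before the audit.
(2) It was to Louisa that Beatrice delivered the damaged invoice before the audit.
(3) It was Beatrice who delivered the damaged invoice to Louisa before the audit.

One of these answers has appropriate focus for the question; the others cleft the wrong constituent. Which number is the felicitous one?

2

The question word "who" targets the recipient.
Option (1) clefts "the damaged invoice" — the direct object, not what was asked.
Option (2) clefts "to Louisa" — that matches what the question asks about.
Option (3) clefts "Beatrice" — the subject (agent), not what was asked.
So the congruent reply is (2).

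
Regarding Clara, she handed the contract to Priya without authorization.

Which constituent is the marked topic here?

The construction explicitly marks "Clara" as what the sentence is about — the topic.
The remainder of the clause is the comment (what is said about the topic).

Clara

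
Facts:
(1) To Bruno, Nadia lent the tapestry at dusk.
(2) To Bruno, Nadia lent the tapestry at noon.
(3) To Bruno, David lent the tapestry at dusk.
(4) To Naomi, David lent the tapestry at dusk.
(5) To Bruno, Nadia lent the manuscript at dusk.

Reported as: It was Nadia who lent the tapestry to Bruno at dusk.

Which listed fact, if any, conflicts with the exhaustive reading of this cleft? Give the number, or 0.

Focus of the cleft: "Nadia" (the agent). Presupposed background: the tapestry as thing and Bruno as recipient and at dusk as setting.
Exhaustivity: Nadia is the only agent satisfying that background.
But fact (3) also has the tapestry as thing and Bruno as recipient and at dusk as setting, with agent = David — so the exhaustive reading fails.

3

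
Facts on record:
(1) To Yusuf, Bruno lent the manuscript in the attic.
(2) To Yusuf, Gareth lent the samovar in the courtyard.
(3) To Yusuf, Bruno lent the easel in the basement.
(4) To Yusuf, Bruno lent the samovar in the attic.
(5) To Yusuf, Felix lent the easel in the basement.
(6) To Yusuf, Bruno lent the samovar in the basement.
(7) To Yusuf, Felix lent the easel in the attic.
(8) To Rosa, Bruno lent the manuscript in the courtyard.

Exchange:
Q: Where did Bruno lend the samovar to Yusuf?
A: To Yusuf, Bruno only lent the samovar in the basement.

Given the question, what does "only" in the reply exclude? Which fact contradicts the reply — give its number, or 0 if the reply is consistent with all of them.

The question "Where did ...?" targets the setting, so in the reply the focus falls on "in the basement".
So "only" ranges over settings; the rest (agent = Bruno, thing = the samovar, recipient = Yusuf) is presupposed.
Fact (4) keeps agent = Bruno, thing = the samovar, recipient = Yusuf but has setting = in the attic; that refutes the reply.
(Fact (3) would refute a reading with focus on the thing — but that is not what the question asks.)

4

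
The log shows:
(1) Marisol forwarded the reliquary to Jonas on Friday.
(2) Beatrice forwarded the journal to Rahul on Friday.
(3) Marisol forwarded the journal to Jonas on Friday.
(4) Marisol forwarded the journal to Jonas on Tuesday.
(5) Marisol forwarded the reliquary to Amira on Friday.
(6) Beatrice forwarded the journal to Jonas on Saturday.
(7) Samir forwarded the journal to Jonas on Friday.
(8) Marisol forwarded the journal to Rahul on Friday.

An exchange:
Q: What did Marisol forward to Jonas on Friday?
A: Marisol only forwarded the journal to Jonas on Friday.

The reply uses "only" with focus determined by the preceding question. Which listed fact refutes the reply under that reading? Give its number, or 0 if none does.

1

The question "What did ...?" targets the thing, so in the reply the focus falls on "the journal".
"Only" then excludes alternative things while the background — agent = Marisol, recipient = Jonas, setting = on Friday — is held fixed.
Fact (1) keeps agent = Marisol, recipient = Jonas, setting = on Friday but has thing = the reliquary; that refutes the reply.
(Fact (4) would refute a reading with focus on the setting — but that is not what the question asks.)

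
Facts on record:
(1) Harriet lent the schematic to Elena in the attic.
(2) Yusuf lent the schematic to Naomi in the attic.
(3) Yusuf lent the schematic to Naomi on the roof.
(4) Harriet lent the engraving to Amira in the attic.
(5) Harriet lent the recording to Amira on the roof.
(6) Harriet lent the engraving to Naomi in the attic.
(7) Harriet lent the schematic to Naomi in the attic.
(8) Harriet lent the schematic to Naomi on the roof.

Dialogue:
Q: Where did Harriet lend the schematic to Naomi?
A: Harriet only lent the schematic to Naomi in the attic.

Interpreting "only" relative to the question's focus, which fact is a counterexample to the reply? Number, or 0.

8

Answering "Where did ...?" puts focus on the setting — here, "in the attic".
So "only" ranges over settings; the rest (Harriet as agent and the schematic as thing and Naomi as recipient) is presupposed.
Fact (8) shares the background with a different setting (on the roof) — counterexample.
(Fact (1) would refute a reading with focus on the recipient — but that is not what the question asks.)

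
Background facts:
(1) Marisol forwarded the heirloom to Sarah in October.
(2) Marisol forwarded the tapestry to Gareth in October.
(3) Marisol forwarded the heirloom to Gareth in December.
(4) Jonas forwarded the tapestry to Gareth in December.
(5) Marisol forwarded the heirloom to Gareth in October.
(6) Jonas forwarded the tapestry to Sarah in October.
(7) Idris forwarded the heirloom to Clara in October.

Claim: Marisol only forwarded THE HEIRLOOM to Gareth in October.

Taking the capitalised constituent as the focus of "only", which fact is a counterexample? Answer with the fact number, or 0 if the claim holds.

Focus (in capitals) is "the heirloom" — the thing. "Only" excludes alternative things while holding fixed Marisol as agent and Gareth as recipient and in October as setting.
Fact (2) matches on Marisol as agent and Gareth as recipient and in October as setting, but has thing = the tapestry instead. That refutes the claim.

2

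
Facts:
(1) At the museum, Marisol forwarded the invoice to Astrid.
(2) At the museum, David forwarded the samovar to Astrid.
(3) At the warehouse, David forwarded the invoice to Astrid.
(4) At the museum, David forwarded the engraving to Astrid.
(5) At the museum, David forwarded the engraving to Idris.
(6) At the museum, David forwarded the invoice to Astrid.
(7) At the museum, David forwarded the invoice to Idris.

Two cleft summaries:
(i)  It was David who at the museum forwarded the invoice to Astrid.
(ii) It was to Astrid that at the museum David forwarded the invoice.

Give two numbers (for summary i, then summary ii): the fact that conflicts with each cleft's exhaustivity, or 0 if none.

1, 7

Summary (i) focuses "David" (the agent); background same thing, recipient, setting (the invoice / Astrid / at the museum). Fact (1) matches that background with agent = Marisol — refutes (i).
Summary (ii) focuses "Astrid" (the recipient); background same agent, thing, setting (David / the invoice / at the museum). Fact (7) matches that background with recipient = Idris — refutes (ii).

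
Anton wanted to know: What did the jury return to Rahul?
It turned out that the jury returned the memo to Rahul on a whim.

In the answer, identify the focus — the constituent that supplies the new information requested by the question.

The wh-word "what" asks about the direct object.
In the answer, "the jury" and "to Rahul" are given — repeated from the question.
"on a whim" is also new, but it specifies the manner, which is not what the question asks about — so it is not the focus.
The constituent filling the direct object gap is "the memo"; that is the focus.

the memo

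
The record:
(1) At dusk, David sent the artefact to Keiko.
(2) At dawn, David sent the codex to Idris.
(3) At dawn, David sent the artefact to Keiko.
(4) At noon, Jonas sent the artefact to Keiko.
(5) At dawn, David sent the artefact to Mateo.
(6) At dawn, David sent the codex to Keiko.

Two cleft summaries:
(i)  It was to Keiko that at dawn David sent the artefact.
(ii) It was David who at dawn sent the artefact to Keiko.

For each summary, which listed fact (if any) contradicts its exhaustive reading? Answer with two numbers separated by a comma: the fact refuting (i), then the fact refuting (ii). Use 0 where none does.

5, 0

(i): focus "Keiko". Looking for agent = David, thing = the artefact, setting = at dawn with some other recipient — fact (5) has Mateo there. Refuted.
(ii): focus "David". No fact shares thing = the artefact, recipient = Keiko, setting = at dawn with a different agent. 0.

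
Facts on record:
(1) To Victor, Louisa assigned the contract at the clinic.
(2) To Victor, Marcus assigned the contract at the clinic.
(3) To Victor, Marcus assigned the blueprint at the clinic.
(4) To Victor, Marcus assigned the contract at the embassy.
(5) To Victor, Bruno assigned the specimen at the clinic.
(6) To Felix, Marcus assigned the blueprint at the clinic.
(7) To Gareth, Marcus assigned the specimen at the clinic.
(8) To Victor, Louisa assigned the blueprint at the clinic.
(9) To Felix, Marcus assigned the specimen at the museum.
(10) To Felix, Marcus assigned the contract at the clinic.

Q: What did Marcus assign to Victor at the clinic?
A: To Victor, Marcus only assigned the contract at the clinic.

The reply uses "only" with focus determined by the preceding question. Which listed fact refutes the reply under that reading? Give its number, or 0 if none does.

3

Answering "What did ...?" puts focus on the thing — here, "the contract".
So "only" ranges over things; the rest (Marcus as agent and Victor as recipient and at the clinic as setting) is presupposed.
Fact (3) shares the background with a different thing (the blueprint) — counterexample.
(Fact (10) would refute a reading with focus on the recipient — but that is not what the question asks.)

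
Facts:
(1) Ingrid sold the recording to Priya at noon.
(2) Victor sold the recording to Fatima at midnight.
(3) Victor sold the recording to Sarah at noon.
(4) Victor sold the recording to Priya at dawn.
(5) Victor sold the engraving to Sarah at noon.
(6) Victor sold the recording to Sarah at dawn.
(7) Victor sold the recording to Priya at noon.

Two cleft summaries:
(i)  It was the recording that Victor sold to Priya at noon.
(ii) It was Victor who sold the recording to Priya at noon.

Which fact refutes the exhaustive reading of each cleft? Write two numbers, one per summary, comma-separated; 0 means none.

0, 1

(i): focus "the recording". No fact shares same agent, recipient, setting (Victor / Priya / at noon) with a different thing. 0.
(ii): focus "Victor". Looking for same thing, recipient, setting (the recording / Priya / at noon) with some other agent — fact (1) has Ingrid there. Refuted.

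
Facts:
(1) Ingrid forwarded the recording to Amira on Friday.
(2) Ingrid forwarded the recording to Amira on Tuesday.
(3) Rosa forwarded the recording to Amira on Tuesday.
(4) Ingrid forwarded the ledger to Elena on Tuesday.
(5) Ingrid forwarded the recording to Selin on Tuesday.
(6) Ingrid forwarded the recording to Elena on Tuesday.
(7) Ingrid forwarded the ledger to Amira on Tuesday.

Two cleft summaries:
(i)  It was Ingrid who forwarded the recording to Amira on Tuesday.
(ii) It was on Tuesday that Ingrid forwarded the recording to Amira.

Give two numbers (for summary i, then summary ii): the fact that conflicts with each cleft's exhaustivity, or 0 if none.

3, 1

(i): focus "Ingrid". Looking for thing = the recording, recipient = Amira, setting = on Tuesday with some other agent — fact (3) has Rosa there. Refuted.
(ii): focus "on Tuesday". Looking for agent = Ingrid, thing = the recording, recipient = Amira with some other setting — fact (1) has on Friday there. Refuted.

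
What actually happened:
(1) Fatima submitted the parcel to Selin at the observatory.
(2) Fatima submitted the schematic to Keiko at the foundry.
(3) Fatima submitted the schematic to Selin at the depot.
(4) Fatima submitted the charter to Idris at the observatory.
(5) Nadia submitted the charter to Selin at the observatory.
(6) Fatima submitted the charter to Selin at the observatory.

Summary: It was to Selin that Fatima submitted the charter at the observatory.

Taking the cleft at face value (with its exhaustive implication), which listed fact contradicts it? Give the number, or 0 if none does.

4

Focus of the cleft: "Selin" (the recipient). Presupposed background: agent = Fatima, thing = the charter, setting = at the observatory.
The exhaustive reading says no other recipient fits that background.
But fact (4) also has agent = Fatima, thing = the charter, setting = at the observatory, with recipient = Idris — so the exhaustive reading fails.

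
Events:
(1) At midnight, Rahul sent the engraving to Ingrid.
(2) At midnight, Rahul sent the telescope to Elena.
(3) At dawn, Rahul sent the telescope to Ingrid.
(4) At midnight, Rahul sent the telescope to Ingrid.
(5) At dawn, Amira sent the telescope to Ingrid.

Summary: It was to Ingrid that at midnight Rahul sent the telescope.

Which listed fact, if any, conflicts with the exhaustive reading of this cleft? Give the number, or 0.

2

The cleft puts "Ingrid" in focus and presupposes the open proposition with Rahul as agent and the telescope as thing and at midnight as setting.
Exhaustivity: Ingrid is the only recipient satisfying that background.
But fact (2) also has Rahul as agent and the telescope as thing and at midnight as setting, with recipient = Elena — so the exhaustive reading fails.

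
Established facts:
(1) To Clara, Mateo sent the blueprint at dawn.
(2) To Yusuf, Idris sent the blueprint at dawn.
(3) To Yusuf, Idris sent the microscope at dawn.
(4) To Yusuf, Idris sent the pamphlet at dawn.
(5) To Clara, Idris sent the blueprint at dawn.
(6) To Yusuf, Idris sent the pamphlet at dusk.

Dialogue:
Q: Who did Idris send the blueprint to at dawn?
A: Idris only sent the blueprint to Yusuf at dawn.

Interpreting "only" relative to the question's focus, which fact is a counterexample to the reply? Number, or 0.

5

Answering "Who did ... to ...?" puts focus on the recipient — here, "Yusuf".
"Only" then excludes alternative recipients while the background — Idris as agent and the blueprint as thing and at dawn as setting — is held fixed.
Fact (5) keeps Idris as agent and the blueprint as thing and at dawn as setting but has recipient = Clara; that refutes the reply.
(Fact (3) would refute a reading with focus on the thing — but that is not what the question asks.)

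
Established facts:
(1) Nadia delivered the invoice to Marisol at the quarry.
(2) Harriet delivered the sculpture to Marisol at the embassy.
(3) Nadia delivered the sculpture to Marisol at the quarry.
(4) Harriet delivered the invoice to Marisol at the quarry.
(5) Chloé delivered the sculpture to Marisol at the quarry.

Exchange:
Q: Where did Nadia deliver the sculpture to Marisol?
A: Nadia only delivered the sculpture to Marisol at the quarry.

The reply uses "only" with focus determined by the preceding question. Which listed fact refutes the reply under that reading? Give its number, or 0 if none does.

0

Answering "Where did ...?" puts focus on the setting — here, "at the quarry".
So "only" ranges over settings; the rest (agent = Nadia, thing = the sculpture, recipient = Marisol) is presupposed.
No fact keeps agent = Nadia, thing = the sculpture, recipient = Marisol while changing the setting; every other fact differs on something backgrounded. The reply stands.
(Fact (1) would refute a reading with focus on the thing — but that is not what the question asks.)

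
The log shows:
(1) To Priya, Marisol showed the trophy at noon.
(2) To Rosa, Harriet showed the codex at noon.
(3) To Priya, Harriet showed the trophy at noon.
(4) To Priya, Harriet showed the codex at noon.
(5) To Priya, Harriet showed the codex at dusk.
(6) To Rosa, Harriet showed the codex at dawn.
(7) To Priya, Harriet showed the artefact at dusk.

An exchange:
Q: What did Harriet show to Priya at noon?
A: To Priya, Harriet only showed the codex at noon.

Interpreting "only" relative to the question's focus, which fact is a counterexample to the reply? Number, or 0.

The question "What did ...?" targets the thing, so in the reply the focus falls on "the codex".
So "only" ranges over things; the rest (same agent, recipient, setting (Harriet / Priya / at noon)) is presupposed.
Fact (3) keeps same agent, recipient, setting (Harriet / Priya / at noon) but has thing = the trophy; that refutes the reply.
(Fact (2) would refute a reading with focus on the recipient — but that is not what the question asks.)

3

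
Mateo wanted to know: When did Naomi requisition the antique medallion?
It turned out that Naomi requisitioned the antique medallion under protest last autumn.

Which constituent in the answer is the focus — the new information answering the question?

last autumn

The wh-word "when" asks about the time.
In the answer, "Naomi" and "the antique medallion" are given — repeated from the question.
"under protest" is also new, but it specifies the manner, which is not what the question asks about — so it is not the focus.
The constituent filling the time gap is "last autumn"; that is the focus.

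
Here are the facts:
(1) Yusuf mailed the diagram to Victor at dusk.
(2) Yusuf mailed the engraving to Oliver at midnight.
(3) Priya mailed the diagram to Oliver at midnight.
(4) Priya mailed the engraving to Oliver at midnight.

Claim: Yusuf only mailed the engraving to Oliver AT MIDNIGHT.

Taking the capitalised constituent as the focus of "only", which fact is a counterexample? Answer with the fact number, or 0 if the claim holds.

0

The capitals mark "at midnight" as focus. So "only" rules out other settings, with the rest (same agent, thing, recipient (Yusuf / the engraving / Oliver)) as background.
Every other fact changes something in the background, not just the setting. Nothing refutes the claim.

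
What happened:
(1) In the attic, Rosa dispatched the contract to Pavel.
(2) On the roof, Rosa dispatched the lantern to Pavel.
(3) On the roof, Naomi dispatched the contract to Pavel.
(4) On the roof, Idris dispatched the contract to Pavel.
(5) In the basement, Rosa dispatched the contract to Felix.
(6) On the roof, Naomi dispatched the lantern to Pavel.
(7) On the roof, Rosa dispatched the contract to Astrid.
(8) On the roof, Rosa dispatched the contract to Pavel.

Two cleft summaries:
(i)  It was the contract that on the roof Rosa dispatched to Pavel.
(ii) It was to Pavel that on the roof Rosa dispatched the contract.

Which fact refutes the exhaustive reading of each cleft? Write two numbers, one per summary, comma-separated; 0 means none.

2, 7

Summary (i) focuses "the contract" (the thing); background same agent, recipient, setting (Rosa / Pavel / on the roof). Fact (2) matches that background with thing = the lantern — refutes (i).
Summary (ii) focuses "Pavel" (the recipient); background same agent, thing, setting (Rosa / the contract / on the roof). Fact (7) matches that background with recipient = Astrid — refutes (ii).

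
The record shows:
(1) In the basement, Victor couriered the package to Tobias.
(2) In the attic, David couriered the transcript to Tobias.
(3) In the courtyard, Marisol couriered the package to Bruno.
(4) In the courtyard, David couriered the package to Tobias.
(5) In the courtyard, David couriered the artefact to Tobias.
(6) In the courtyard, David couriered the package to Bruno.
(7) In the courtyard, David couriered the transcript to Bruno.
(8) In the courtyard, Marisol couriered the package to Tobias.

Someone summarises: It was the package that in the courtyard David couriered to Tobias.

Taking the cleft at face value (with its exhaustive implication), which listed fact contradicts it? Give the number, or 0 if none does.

5

Focus of the cleft: "the package" (the thing). Presupposed background: same agent, recipient, setting (David / Tobias / in the courtyard).
Exhaustivity: the package is the only thing satisfying that background.
Fact (5) shares the background but with thing = the artefact; exhaustivity is violated.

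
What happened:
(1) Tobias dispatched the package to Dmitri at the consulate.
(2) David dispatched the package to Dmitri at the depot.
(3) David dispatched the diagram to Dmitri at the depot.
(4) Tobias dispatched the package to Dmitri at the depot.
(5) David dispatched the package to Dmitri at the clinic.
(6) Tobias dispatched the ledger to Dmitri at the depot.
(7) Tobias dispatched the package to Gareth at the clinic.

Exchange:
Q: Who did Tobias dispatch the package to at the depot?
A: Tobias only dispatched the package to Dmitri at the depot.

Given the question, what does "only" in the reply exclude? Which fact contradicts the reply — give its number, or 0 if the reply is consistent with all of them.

0

The question "Who did ... to ...?" targets the recipient, so in the reply the focus falls on "Dmitri".
"Only" then excludes alternative recipients while the background — agent = Tobias, thing = the package, setting = at the depot — is held fixed.
No fact keeps agent = Tobias, thing = the package, setting = at the depot while changing the recipient; every other fact differs on something backgrounded. The reply stands.
(Fact (1) would refute a reading with focus on the setting — but that is not what the question asks.)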